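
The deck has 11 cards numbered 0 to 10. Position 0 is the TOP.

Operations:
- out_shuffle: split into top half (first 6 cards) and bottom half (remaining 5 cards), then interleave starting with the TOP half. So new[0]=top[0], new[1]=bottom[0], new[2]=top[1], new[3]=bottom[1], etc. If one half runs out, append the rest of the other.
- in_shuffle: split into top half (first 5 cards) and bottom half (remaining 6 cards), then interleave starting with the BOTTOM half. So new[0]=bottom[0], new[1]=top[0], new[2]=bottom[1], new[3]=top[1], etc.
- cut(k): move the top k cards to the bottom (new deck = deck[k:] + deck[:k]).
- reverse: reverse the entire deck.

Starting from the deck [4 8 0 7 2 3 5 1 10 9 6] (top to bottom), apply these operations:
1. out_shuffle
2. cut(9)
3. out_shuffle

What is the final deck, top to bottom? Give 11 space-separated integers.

After op 1 (out_shuffle): [4 5 8 1 0 10 7 9 2 6 3]
After op 2 (cut(9)): [6 3 4 5 8 1 0 10 7 9 2]
After op 3 (out_shuffle): [6 0 3 10 4 7 5 9 8 2 1]

Answer: 6 0 3 10 4 7 5 9 8 2 1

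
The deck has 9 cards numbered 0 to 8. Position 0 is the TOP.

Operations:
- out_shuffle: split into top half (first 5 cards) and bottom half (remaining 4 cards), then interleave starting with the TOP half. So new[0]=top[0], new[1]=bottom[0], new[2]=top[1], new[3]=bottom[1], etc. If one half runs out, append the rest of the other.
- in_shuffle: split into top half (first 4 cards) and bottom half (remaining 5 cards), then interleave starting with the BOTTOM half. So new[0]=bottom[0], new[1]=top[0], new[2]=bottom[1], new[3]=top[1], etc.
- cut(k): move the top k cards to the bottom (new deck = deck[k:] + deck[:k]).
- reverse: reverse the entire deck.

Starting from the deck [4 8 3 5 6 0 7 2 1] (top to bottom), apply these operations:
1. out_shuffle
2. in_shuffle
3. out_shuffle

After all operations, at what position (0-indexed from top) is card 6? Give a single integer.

Answer: 7

Derivation:
After op 1 (out_shuffle): [4 0 8 7 3 2 5 1 6]
After op 2 (in_shuffle): [3 4 2 0 5 8 1 7 6]
After op 3 (out_shuffle): [3 8 4 1 2 7 0 6 5]
Card 6 is at position 7.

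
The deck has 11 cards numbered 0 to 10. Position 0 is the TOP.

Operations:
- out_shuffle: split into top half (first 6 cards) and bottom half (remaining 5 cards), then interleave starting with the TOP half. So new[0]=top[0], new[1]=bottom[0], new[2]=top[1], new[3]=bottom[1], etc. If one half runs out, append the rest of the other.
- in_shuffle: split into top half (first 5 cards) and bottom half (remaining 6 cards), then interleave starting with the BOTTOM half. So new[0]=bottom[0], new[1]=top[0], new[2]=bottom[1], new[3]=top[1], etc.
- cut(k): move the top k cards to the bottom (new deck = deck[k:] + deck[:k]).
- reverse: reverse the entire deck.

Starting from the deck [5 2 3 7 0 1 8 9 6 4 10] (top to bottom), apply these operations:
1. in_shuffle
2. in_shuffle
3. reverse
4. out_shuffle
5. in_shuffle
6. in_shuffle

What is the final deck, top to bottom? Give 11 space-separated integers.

After op 1 (in_shuffle): [1 5 8 2 9 3 6 7 4 0 10]
After op 2 (in_shuffle): [3 1 6 5 7 8 4 2 0 9 10]
After op 3 (reverse): [10 9 0 2 4 8 7 5 6 1 3]
After op 4 (out_shuffle): [10 7 9 5 0 6 2 1 4 3 8]
After op 5 (in_shuffle): [6 10 2 7 1 9 4 5 3 0 8]
After op 6 (in_shuffle): [9 6 4 10 5 2 3 7 0 1 8]

Answer: 9 6 4 10 5 2 3 7 0 1 8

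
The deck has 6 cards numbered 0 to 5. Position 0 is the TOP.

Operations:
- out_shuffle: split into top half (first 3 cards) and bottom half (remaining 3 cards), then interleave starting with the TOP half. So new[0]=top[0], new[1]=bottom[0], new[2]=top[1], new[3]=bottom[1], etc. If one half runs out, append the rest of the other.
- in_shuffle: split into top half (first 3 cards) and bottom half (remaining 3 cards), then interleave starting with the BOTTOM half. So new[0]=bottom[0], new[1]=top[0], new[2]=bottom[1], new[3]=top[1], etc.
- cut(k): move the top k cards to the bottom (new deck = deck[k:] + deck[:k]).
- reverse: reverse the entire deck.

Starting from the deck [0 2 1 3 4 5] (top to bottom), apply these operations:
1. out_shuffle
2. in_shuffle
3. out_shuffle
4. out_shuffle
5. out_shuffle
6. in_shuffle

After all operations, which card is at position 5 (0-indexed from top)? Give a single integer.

After op 1 (out_shuffle): [0 3 2 4 1 5]
After op 2 (in_shuffle): [4 0 1 3 5 2]
After op 3 (out_shuffle): [4 3 0 5 1 2]
After op 4 (out_shuffle): [4 5 3 1 0 2]
After op 5 (out_shuffle): [4 1 5 0 3 2]
After op 6 (in_shuffle): [0 4 3 1 2 5]
Position 5: card 5.

Answer: 5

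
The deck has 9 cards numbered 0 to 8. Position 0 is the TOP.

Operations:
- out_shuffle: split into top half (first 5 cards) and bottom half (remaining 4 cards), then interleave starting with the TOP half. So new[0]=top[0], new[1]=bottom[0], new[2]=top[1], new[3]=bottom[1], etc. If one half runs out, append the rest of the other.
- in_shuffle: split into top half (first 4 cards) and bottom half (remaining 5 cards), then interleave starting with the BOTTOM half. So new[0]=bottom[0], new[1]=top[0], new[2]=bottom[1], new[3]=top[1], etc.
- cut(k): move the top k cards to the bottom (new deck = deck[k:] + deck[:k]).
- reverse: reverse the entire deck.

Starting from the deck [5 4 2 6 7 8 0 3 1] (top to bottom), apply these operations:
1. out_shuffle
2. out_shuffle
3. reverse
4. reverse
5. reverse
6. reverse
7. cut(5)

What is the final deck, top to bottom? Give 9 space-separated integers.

After op 1 (out_shuffle): [5 8 4 0 2 3 6 1 7]
After op 2 (out_shuffle): [5 3 8 6 4 1 0 7 2]
After op 3 (reverse): [2 7 0 1 4 6 8 3 5]
After op 4 (reverse): [5 3 8 6 4 1 0 7 2]
After op 5 (reverse): [2 7 0 1 4 6 8 3 5]
After op 6 (reverse): [5 3 8 6 4 1 0 7 2]
After op 7 (cut(5)): [1 0 7 2 5 3 8 6 4]

Answer: 1 0 7 2 5 3 8 6 4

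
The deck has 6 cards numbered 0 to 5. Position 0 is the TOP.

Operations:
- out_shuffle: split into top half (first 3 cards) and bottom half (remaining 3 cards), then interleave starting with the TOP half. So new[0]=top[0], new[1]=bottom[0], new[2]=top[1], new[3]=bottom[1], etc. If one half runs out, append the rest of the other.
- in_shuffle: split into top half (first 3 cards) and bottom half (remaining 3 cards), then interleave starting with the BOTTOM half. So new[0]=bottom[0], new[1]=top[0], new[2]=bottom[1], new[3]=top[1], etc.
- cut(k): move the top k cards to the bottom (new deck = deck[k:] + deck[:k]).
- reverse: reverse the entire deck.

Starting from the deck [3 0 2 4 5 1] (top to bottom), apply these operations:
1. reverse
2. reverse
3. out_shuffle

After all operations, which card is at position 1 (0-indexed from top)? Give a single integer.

Answer: 4

Derivation:
After op 1 (reverse): [1 5 4 2 0 3]
After op 2 (reverse): [3 0 2 4 5 1]
After op 3 (out_shuffle): [3 4 0 5 2 1]
Position 1: card 4.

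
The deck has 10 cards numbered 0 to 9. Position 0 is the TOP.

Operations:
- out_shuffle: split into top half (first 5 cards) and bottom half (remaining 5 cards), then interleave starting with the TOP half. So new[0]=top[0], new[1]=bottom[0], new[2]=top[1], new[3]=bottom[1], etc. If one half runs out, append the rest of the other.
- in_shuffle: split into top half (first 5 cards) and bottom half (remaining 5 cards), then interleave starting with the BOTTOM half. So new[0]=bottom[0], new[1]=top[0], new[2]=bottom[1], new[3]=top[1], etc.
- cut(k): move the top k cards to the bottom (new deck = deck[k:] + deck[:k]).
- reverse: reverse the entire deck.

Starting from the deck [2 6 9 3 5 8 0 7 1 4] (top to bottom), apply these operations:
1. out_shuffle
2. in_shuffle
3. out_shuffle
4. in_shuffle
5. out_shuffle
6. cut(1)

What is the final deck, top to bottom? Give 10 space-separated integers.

After op 1 (out_shuffle): [2 8 6 0 9 7 3 1 5 4]
After op 2 (in_shuffle): [7 2 3 8 1 6 5 0 4 9]
After op 3 (out_shuffle): [7 6 2 5 3 0 8 4 1 9]
After op 4 (in_shuffle): [0 7 8 6 4 2 1 5 9 3]
After op 5 (out_shuffle): [0 2 7 1 8 5 6 9 4 3]
After op 6 (cut(1)): [2 7 1 8 5 6 9 4 3 0]

Answer: 2 7 1 8 5 6 9 4 3 0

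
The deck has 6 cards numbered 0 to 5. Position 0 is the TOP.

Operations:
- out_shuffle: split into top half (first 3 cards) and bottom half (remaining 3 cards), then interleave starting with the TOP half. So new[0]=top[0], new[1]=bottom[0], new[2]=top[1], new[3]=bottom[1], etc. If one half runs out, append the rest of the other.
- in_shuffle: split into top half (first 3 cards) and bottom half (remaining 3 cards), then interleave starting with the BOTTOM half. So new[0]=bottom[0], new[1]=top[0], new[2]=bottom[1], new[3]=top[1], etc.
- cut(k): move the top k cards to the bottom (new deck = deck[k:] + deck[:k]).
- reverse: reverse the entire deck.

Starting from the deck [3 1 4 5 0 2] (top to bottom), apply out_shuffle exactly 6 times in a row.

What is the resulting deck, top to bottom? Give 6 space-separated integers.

Answer: 3 0 5 4 1 2

Derivation:
After op 1 (out_shuffle): [3 5 1 0 4 2]
After op 2 (out_shuffle): [3 0 5 4 1 2]
After op 3 (out_shuffle): [3 4 0 1 5 2]
After op 4 (out_shuffle): [3 1 4 5 0 2]
After op 5 (out_shuffle): [3 5 1 0 4 2]
After op 6 (out_shuffle): [3 0 5 4 1 2]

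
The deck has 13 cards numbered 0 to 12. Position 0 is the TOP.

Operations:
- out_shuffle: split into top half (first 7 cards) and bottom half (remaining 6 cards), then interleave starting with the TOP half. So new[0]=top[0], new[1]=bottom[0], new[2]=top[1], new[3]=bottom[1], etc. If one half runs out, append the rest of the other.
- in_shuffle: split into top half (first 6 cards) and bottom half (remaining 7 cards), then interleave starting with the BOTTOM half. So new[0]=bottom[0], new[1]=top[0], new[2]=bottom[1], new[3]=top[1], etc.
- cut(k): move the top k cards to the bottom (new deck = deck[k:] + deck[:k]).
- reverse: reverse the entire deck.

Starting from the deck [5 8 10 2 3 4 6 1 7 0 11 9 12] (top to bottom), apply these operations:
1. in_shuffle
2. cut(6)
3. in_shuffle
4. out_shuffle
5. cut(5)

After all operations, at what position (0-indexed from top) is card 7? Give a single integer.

Answer: 2

Derivation:
After op 1 (in_shuffle): [6 5 1 8 7 10 0 2 11 3 9 4 12]
After op 2 (cut(6)): [0 2 11 3 9 4 12 6 5 1 8 7 10]
After op 3 (in_shuffle): [12 0 6 2 5 11 1 3 8 9 7 4 10]
After op 4 (out_shuffle): [12 3 0 8 6 9 2 7 5 4 11 10 1]
After op 5 (cut(5)): [9 2 7 5 4 11 10 1 12 3 0 8 6]
Card 7 is at position 2.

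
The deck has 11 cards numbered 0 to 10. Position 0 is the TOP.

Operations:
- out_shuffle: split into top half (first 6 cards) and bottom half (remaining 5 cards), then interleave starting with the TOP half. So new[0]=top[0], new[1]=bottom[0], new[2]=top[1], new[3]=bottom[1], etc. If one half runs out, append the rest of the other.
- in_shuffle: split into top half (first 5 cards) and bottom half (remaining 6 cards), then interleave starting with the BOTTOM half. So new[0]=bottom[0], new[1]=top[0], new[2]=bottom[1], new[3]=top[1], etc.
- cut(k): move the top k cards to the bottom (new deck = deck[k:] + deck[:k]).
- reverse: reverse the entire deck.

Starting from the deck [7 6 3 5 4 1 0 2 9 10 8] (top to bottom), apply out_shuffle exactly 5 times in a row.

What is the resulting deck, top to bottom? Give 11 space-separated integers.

After op 1 (out_shuffle): [7 0 6 2 3 9 5 10 4 8 1]
After op 2 (out_shuffle): [7 5 0 10 6 4 2 8 3 1 9]
After op 3 (out_shuffle): [7 2 5 8 0 3 10 1 6 9 4]
After op 4 (out_shuffle): [7 10 2 1 5 6 8 9 0 4 3]
After op 5 (out_shuffle): [7 8 10 9 2 0 1 4 5 3 6]

Answer: 7 8 10 9 2 0 1 4 5 3 6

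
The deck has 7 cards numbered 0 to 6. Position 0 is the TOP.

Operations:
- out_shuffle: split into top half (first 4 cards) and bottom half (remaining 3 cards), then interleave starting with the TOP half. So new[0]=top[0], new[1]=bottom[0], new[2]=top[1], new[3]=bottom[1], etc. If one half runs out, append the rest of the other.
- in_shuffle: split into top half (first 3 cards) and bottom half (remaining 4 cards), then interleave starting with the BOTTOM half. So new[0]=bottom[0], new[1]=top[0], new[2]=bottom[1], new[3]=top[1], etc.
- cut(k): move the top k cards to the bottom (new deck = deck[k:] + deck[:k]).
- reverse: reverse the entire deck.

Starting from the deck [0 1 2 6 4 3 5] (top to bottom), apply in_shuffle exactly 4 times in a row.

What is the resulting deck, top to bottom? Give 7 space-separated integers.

Answer: 6 0 4 1 3 2 5

Derivation:
After op 1 (in_shuffle): [6 0 4 1 3 2 5]
After op 2 (in_shuffle): [1 6 3 0 2 4 5]
After op 3 (in_shuffle): [0 1 2 6 4 3 5]
After op 4 (in_shuffle): [6 0 4 1 3 2 5]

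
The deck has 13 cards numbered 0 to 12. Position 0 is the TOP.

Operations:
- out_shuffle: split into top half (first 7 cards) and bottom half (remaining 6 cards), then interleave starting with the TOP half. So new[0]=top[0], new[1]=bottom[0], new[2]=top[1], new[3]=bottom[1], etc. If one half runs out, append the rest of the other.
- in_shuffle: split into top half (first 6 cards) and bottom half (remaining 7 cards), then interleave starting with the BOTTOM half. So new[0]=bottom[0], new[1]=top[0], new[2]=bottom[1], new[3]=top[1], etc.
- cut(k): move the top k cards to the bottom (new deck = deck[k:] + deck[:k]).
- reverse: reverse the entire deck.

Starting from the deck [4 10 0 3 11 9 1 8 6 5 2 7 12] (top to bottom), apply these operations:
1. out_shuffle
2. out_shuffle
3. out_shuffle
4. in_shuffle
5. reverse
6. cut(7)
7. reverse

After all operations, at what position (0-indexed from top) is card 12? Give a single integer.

After op 1 (out_shuffle): [4 8 10 6 0 5 3 2 11 7 9 12 1]
After op 2 (out_shuffle): [4 2 8 11 10 7 6 9 0 12 5 1 3]
After op 3 (out_shuffle): [4 9 2 0 8 12 11 5 10 1 7 3 6]
After op 4 (in_shuffle): [11 4 5 9 10 2 1 0 7 8 3 12 6]
After op 5 (reverse): [6 12 3 8 7 0 1 2 10 9 5 4 11]
After op 6 (cut(7)): [2 10 9 5 4 11 6 12 3 8 7 0 1]
After op 7 (reverse): [1 0 7 8 3 12 6 11 4 5 9 10 2]
Card 12 is at position 5.

Answer: 5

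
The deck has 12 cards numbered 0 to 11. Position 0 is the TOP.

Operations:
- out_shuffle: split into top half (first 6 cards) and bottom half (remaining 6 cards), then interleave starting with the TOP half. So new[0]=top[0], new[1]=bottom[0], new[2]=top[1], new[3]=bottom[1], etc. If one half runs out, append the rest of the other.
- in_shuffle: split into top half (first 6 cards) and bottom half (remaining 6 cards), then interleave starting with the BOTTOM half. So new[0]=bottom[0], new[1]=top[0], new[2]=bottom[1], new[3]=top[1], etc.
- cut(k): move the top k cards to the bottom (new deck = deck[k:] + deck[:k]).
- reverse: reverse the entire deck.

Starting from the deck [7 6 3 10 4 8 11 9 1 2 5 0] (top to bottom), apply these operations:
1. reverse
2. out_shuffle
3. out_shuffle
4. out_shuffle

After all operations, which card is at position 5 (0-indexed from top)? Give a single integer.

After op 1 (reverse): [0 5 2 1 9 11 8 4 10 3 6 7]
After op 2 (out_shuffle): [0 8 5 4 2 10 1 3 9 6 11 7]
After op 3 (out_shuffle): [0 1 8 3 5 9 4 6 2 11 10 7]
After op 4 (out_shuffle): [0 4 1 6 8 2 3 11 5 10 9 7]
Position 5: card 2.

Answer: 2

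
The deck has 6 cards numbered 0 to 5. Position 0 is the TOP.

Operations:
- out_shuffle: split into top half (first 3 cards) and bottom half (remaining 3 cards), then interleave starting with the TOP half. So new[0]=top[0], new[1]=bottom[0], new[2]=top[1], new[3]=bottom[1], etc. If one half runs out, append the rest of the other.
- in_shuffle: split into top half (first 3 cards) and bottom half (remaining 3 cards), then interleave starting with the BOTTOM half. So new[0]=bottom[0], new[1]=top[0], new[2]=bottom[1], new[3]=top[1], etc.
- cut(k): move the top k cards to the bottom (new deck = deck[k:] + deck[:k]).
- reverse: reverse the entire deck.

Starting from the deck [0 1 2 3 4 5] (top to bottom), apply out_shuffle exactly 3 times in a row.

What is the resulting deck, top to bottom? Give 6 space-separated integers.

After op 1 (out_shuffle): [0 3 1 4 2 5]
After op 2 (out_shuffle): [0 4 3 2 1 5]
After op 3 (out_shuffle): [0 2 4 1 3 5]

Answer: 0 2 4 1 3 5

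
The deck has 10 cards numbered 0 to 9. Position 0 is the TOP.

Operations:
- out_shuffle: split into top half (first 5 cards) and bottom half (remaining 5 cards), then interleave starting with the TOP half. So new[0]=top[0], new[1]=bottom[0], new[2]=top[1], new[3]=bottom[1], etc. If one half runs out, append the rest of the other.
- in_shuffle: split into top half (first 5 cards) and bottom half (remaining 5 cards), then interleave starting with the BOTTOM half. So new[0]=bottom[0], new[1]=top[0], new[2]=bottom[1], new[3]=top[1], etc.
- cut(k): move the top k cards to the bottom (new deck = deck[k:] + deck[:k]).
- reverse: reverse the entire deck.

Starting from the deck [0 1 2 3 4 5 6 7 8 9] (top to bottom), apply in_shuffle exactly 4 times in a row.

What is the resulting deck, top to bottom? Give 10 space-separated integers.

Answer: 8 6 4 2 0 9 7 5 3 1

Derivation:
After op 1 (in_shuffle): [5 0 6 1 7 2 8 3 9 4]
After op 2 (in_shuffle): [2 5 8 0 3 6 9 1 4 7]
After op 3 (in_shuffle): [6 2 9 5 1 8 4 0 7 3]
After op 4 (in_shuffle): [8 6 4 2 0 9 7 5 3 1]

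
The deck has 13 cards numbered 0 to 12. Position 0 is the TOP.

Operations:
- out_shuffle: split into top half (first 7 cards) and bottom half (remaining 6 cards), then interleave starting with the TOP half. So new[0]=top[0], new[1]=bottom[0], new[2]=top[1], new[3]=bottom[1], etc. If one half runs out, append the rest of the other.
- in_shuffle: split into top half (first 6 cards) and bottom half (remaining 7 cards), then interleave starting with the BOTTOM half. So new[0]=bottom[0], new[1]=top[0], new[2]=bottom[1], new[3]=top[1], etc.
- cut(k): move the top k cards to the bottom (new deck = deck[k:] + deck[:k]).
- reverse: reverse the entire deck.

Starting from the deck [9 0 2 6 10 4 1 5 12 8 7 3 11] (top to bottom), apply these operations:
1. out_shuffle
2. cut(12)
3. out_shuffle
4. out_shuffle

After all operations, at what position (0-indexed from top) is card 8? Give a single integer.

Answer: 11

Derivation:
After op 1 (out_shuffle): [9 5 0 12 2 8 6 7 10 3 4 11 1]
After op 2 (cut(12)): [1 9 5 0 12 2 8 6 7 10 3 4 11]
After op 3 (out_shuffle): [1 6 9 7 5 10 0 3 12 4 2 11 8]
After op 4 (out_shuffle): [1 3 6 12 9 4 7 2 5 11 10 8 0]
Card 8 is at position 11.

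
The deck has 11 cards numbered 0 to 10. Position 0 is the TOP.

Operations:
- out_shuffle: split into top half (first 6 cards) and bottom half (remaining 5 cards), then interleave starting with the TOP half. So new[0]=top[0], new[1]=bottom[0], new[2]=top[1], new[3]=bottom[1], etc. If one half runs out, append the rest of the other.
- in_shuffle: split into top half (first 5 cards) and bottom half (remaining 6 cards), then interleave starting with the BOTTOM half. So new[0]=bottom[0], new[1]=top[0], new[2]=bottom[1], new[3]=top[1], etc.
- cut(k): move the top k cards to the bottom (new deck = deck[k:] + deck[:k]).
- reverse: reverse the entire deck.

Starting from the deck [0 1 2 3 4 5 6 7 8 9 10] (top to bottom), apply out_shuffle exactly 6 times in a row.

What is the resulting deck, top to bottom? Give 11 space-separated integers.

After op 1 (out_shuffle): [0 6 1 7 2 8 3 9 4 10 5]
After op 2 (out_shuffle): [0 3 6 9 1 4 7 10 2 5 8]
After op 3 (out_shuffle): [0 7 3 10 6 2 9 5 1 8 4]
After op 4 (out_shuffle): [0 9 7 5 3 1 10 8 6 4 2]
After op 5 (out_shuffle): [0 10 9 8 7 6 5 4 3 2 1]
After op 6 (out_shuffle): [0 5 10 4 9 3 8 2 7 1 6]

Answer: 0 5 10 4 9 3 8 2 7 1 6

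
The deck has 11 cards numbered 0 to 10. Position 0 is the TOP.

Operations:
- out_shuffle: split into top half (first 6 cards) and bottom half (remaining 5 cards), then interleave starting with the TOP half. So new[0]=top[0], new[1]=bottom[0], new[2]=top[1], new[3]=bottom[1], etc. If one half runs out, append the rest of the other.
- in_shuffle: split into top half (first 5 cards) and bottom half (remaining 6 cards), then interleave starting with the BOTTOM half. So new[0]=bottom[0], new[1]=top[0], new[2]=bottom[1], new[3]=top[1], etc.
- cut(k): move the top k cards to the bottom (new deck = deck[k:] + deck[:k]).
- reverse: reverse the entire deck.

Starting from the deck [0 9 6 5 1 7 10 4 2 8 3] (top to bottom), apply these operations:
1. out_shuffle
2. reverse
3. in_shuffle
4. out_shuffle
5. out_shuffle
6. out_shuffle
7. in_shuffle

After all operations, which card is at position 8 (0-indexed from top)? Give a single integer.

Answer: 10

Derivation:
After op 1 (out_shuffle): [0 10 9 4 6 2 5 8 1 3 7]
After op 2 (reverse): [7 3 1 8 5 2 6 4 9 10 0]
After op 3 (in_shuffle): [2 7 6 3 4 1 9 8 10 5 0]
After op 4 (out_shuffle): [2 9 7 8 6 10 3 5 4 0 1]
After op 5 (out_shuffle): [2 3 9 5 7 4 8 0 6 1 10]
After op 6 (out_shuffle): [2 8 3 0 9 6 5 1 7 10 4]
After op 7 (in_shuffle): [6 2 5 8 1 3 7 0 10 9 4]
Position 8: card 10.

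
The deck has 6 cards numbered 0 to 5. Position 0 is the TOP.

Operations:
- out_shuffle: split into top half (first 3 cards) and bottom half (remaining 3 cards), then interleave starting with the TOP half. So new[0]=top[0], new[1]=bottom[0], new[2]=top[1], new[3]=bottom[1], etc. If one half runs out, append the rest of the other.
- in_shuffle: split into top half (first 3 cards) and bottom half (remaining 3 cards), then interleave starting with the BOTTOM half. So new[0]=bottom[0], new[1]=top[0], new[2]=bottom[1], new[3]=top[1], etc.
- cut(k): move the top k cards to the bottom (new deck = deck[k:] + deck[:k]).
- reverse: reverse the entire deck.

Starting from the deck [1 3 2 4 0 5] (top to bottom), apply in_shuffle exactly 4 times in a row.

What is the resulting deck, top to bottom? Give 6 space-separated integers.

After op 1 (in_shuffle): [4 1 0 3 5 2]
After op 2 (in_shuffle): [3 4 5 1 2 0]
After op 3 (in_shuffle): [1 3 2 4 0 5]
After op 4 (in_shuffle): [4 1 0 3 5 2]

Answer: 4 1 0 3 5 2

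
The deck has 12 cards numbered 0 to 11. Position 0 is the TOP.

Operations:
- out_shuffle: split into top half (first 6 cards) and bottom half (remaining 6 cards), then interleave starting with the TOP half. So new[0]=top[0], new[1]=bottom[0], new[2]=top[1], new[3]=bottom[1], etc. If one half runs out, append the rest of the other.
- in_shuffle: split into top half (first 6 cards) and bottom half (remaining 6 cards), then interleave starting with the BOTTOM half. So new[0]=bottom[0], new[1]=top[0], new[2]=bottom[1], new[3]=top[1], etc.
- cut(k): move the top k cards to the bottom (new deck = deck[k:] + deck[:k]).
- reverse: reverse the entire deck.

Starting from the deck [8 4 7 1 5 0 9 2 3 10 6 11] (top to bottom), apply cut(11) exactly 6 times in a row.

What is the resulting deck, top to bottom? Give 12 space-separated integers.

After op 1 (cut(11)): [11 8 4 7 1 5 0 9 2 3 10 6]
After op 2 (cut(11)): [6 11 8 4 7 1 5 0 9 2 3 10]
After op 3 (cut(11)): [10 6 11 8 4 7 1 5 0 9 2 3]
After op 4 (cut(11)): [3 10 6 11 8 4 7 1 5 0 9 2]
After op 5 (cut(11)): [2 3 10 6 11 8 4 7 1 5 0 9]
After op 6 (cut(11)): [9 2 3 10 6 11 8 4 7 1 5 0]

Answer: 9 2 3 10 6 11 8 4 7 1 5 0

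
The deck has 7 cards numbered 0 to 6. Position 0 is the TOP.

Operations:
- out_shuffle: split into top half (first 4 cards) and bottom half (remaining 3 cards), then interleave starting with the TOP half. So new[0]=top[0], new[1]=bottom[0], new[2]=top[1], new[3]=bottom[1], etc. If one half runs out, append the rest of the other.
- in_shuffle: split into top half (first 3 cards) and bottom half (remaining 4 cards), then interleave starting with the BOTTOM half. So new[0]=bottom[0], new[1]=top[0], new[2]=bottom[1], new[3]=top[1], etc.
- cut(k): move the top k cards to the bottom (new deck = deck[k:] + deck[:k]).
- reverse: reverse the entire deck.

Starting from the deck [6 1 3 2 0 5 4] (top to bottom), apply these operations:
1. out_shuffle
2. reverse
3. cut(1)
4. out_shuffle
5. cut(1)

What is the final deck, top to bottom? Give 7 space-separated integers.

After op 1 (out_shuffle): [6 0 1 5 3 4 2]
After op 2 (reverse): [2 4 3 5 1 0 6]
After op 3 (cut(1)): [4 3 5 1 0 6 2]
After op 4 (out_shuffle): [4 0 3 6 5 2 1]
After op 5 (cut(1)): [0 3 6 5 2 1 4]

Answer: 0 3 6 5 2 1 4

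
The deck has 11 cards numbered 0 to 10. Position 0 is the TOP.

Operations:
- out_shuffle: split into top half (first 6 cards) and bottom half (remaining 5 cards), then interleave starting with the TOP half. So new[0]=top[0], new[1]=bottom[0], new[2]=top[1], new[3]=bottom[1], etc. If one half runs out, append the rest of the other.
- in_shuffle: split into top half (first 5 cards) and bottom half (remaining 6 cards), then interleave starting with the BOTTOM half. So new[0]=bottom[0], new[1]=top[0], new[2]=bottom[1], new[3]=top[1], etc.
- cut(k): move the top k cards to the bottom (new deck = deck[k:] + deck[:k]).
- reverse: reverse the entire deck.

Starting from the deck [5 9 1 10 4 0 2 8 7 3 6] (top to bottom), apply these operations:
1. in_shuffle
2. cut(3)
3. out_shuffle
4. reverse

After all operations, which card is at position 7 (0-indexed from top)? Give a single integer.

Answer: 6

Derivation:
After op 1 (in_shuffle): [0 5 2 9 8 1 7 10 3 4 6]
After op 2 (cut(3)): [9 8 1 7 10 3 4 6 0 5 2]
After op 3 (out_shuffle): [9 4 8 6 1 0 7 5 10 2 3]
After op 4 (reverse): [3 2 10 5 7 0 1 6 8 4 9]
Position 7: card 6.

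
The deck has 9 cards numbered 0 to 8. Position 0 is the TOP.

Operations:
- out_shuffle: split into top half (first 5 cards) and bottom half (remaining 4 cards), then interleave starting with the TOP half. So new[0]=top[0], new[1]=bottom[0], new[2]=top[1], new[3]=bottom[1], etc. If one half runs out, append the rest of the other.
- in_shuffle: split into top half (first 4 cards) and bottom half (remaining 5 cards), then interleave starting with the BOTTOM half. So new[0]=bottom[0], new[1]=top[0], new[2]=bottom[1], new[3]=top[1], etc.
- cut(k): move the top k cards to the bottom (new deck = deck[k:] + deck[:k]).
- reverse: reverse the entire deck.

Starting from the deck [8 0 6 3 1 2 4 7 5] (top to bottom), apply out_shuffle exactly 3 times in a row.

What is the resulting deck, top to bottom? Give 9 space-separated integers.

After op 1 (out_shuffle): [8 2 0 4 6 7 3 5 1]
After op 2 (out_shuffle): [8 7 2 3 0 5 4 1 6]
After op 3 (out_shuffle): [8 5 7 4 2 1 3 6 0]

Answer: 8 5 7 4 2 1 3 6 0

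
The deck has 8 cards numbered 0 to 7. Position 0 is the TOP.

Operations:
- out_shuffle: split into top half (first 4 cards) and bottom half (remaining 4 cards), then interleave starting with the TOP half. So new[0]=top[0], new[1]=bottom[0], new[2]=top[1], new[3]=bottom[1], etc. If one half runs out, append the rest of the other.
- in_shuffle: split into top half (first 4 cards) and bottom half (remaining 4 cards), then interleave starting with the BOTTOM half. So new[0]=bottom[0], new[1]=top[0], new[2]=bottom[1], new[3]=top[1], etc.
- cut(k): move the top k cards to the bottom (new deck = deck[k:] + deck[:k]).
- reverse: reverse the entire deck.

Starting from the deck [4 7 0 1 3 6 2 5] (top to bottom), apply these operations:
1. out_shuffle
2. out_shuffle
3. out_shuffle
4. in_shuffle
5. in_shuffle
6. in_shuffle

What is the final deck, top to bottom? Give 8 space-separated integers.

After op 1 (out_shuffle): [4 3 7 6 0 2 1 5]
After op 2 (out_shuffle): [4 0 3 2 7 1 6 5]
After op 3 (out_shuffle): [4 7 0 1 3 6 2 5]
After op 4 (in_shuffle): [3 4 6 7 2 0 5 1]
After op 5 (in_shuffle): [2 3 0 4 5 6 1 7]
After op 6 (in_shuffle): [5 2 6 3 1 0 7 4]

Answer: 5 2 6 3 1 0 7 4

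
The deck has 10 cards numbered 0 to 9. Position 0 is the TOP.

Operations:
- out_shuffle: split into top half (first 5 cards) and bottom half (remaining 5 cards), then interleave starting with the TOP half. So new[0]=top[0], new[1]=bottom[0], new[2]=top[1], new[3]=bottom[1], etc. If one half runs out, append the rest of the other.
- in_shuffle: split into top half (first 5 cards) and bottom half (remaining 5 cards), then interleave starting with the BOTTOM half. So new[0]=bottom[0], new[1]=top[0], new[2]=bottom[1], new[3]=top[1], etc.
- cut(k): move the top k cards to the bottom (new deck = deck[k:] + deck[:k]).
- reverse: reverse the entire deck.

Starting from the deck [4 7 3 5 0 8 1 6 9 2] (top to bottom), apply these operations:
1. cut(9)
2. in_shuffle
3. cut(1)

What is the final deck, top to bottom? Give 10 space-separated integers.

Answer: 2 8 4 1 7 6 3 9 5 0

Derivation:
After op 1 (cut(9)): [2 4 7 3 5 0 8 1 6 9]
After op 2 (in_shuffle): [0 2 8 4 1 7 6 3 9 5]
After op 3 (cut(1)): [2 8 4 1 7 6 3 9 5 0]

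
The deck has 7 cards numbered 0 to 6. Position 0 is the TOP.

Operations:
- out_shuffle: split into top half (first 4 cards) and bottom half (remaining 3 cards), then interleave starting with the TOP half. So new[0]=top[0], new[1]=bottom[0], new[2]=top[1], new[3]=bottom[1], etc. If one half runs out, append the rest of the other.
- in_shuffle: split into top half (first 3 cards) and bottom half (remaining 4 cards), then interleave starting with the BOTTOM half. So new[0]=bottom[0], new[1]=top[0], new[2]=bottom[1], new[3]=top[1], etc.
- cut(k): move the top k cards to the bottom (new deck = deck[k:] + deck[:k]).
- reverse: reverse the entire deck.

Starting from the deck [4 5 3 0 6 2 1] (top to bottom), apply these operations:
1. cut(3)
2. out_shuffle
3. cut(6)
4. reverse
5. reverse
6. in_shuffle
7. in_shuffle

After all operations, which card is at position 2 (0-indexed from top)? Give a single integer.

Answer: 2

Derivation:
After op 1 (cut(3)): [0 6 2 1 4 5 3]
After op 2 (out_shuffle): [0 4 6 5 2 3 1]
After op 3 (cut(6)): [1 0 4 6 5 2 3]
After op 4 (reverse): [3 2 5 6 4 0 1]
After op 5 (reverse): [1 0 4 6 5 2 3]
After op 6 (in_shuffle): [6 1 5 0 2 4 3]
After op 7 (in_shuffle): [0 6 2 1 4 5 3]
Position 2: card 2.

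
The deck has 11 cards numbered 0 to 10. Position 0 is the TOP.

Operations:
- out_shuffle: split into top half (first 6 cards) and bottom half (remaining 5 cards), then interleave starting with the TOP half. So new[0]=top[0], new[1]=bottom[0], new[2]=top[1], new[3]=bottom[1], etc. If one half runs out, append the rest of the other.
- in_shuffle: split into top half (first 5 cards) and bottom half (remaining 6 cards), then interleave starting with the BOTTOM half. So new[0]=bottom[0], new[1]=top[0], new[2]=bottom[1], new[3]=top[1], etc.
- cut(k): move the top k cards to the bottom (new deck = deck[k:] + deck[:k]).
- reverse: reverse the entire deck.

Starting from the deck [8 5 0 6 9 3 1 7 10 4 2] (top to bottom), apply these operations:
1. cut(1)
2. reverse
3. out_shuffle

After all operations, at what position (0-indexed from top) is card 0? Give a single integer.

After op 1 (cut(1)): [5 0 6 9 3 1 7 10 4 2 8]
After op 2 (reverse): [8 2 4 10 7 1 3 9 6 0 5]
After op 3 (out_shuffle): [8 3 2 9 4 6 10 0 7 5 1]
Card 0 is at position 7.

Answer: 7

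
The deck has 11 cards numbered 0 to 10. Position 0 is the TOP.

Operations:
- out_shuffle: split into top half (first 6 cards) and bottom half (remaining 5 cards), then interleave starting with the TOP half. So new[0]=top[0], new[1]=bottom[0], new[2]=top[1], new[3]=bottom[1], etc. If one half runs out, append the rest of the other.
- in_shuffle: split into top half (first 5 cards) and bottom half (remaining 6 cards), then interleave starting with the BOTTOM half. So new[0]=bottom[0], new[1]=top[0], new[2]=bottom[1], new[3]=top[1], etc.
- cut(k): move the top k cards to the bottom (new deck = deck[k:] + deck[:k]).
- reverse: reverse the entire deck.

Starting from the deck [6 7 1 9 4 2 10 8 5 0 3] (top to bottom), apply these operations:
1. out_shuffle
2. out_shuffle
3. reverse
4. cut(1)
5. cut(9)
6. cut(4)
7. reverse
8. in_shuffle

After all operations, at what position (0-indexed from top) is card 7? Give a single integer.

Answer: 4

Derivation:
After op 1 (out_shuffle): [6 10 7 8 1 5 9 0 4 3 2]
After op 2 (out_shuffle): [6 9 10 0 7 4 8 3 1 2 5]
After op 3 (reverse): [5 2 1 3 8 4 7 0 10 9 6]
After op 4 (cut(1)): [2 1 3 8 4 7 0 10 9 6 5]
After op 5 (cut(9)): [6 5 2 1 3 8 4 7 0 10 9]
After op 6 (cut(4)): [3 8 4 7 0 10 9 6 5 2 1]
After op 7 (reverse): [1 2 5 6 9 10 0 7 4 8 3]
After op 8 (in_shuffle): [10 1 0 2 7 5 4 6 8 9 3]
Card 7 is at position 4.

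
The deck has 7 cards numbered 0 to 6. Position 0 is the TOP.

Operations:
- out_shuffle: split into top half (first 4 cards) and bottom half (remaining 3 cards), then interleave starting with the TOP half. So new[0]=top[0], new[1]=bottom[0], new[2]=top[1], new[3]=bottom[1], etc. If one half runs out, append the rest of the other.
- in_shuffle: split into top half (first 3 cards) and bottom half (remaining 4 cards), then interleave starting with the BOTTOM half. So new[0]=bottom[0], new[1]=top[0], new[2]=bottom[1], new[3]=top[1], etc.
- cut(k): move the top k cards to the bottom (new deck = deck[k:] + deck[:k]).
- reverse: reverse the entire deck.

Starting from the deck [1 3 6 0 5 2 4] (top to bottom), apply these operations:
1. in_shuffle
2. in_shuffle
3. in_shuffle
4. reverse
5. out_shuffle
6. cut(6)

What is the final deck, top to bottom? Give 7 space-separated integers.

After op 1 (in_shuffle): [0 1 5 3 2 6 4]
After op 2 (in_shuffle): [3 0 2 1 6 5 4]
After op 3 (in_shuffle): [1 3 6 0 5 2 4]
After op 4 (reverse): [4 2 5 0 6 3 1]
After op 5 (out_shuffle): [4 6 2 3 5 1 0]
After op 6 (cut(6)): [0 4 6 2 3 5 1]

Answer: 0 4 6 2 3 5 1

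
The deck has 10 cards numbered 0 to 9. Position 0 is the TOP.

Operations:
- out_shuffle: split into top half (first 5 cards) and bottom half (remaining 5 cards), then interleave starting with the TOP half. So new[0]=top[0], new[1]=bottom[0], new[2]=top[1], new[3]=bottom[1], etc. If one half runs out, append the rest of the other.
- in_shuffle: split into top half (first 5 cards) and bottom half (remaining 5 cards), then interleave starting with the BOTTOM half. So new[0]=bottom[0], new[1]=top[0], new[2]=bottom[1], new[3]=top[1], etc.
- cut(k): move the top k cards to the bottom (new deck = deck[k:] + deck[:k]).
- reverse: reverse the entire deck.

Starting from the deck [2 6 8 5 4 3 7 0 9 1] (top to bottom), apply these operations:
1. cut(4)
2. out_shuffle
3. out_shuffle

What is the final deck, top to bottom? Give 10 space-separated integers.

After op 1 (cut(4)): [4 3 7 0 9 1 2 6 8 5]
After op 2 (out_shuffle): [4 1 3 2 7 6 0 8 9 5]
After op 3 (out_shuffle): [4 6 1 0 3 8 2 9 7 5]

Answer: 4 6 1 0 3 8 2 9 7 5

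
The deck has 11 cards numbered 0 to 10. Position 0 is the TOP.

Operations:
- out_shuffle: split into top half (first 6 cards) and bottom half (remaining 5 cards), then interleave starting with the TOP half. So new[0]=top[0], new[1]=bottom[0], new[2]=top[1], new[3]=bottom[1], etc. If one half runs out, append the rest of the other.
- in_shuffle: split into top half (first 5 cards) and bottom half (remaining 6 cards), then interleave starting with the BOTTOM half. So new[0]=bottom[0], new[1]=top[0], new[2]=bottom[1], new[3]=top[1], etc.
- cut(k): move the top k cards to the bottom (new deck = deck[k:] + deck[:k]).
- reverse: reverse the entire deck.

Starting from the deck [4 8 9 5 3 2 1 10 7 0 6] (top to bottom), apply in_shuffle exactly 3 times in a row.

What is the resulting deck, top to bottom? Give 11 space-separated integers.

Answer: 1 9 0 2 8 7 3 4 10 5 6

Derivation:
After op 1 (in_shuffle): [2 4 1 8 10 9 7 5 0 3 6]
After op 2 (in_shuffle): [9 2 7 4 5 1 0 8 3 10 6]
After op 3 (in_shuffle): [1 9 0 2 8 7 3 4 10 5 6]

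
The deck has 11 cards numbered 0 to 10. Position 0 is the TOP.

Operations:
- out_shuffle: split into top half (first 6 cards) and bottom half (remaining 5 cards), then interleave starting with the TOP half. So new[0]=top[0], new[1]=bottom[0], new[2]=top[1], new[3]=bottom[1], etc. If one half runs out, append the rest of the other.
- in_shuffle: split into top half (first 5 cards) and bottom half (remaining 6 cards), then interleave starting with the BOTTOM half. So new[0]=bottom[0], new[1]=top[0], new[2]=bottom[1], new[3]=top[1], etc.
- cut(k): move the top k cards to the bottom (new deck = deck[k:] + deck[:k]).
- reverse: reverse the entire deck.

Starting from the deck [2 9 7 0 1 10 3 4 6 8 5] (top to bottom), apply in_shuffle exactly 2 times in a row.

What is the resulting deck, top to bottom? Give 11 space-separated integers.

Answer: 7 10 6 2 0 3 8 9 1 4 5

Derivation:
After op 1 (in_shuffle): [10 2 3 9 4 7 6 0 8 1 5]
After op 2 (in_shuffle): [7 10 6 2 0 3 8 9 1 4 5]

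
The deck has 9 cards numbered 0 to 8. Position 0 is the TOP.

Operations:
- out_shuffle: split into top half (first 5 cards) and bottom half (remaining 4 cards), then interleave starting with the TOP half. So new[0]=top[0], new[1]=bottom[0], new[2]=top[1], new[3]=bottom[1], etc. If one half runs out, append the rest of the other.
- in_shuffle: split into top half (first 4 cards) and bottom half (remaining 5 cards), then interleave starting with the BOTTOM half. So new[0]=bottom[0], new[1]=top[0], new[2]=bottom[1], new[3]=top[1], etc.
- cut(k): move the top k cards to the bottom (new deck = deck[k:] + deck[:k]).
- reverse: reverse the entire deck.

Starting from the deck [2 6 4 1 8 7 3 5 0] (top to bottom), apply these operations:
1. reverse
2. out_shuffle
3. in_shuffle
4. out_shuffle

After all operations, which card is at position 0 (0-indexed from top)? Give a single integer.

After op 1 (reverse): [0 5 3 7 8 1 4 6 2]
After op 2 (out_shuffle): [0 1 5 4 3 6 7 2 8]
After op 3 (in_shuffle): [3 0 6 1 7 5 2 4 8]
After op 4 (out_shuffle): [3 5 0 2 6 4 1 8 7]
Position 0: card 3.

Answer: 3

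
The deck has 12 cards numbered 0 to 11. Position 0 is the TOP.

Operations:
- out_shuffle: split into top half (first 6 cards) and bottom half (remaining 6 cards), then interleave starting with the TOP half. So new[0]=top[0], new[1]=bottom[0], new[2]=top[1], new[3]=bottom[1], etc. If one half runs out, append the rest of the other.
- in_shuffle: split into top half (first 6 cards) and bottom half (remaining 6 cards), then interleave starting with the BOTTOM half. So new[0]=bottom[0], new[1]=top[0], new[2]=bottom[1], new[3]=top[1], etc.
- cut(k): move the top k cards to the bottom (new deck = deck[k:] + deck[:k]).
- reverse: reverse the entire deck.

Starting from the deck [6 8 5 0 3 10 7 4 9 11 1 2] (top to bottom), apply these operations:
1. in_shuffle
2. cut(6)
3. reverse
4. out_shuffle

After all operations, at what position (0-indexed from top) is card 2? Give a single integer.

After op 1 (in_shuffle): [7 6 4 8 9 5 11 0 1 3 2 10]
After op 2 (cut(6)): [11 0 1 3 2 10 7 6 4 8 9 5]
After op 3 (reverse): [5 9 8 4 6 7 10 2 3 1 0 11]
After op 4 (out_shuffle): [5 10 9 2 8 3 4 1 6 0 7 11]
Card 2 is at position 3.

Answer: 3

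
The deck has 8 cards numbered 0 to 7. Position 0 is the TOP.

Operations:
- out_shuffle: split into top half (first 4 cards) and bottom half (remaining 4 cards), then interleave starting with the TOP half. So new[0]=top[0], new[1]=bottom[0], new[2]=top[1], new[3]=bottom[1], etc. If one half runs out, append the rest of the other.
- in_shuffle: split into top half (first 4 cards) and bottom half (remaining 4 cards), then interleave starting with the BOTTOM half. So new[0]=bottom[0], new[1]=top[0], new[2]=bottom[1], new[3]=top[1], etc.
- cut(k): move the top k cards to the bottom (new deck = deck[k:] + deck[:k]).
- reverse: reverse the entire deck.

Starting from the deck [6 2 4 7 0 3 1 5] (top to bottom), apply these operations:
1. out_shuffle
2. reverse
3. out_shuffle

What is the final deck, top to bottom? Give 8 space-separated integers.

After op 1 (out_shuffle): [6 0 2 3 4 1 7 5]
After op 2 (reverse): [5 7 1 4 3 2 0 6]
After op 3 (out_shuffle): [5 3 7 2 1 0 4 6]

Answer: 5 3 7 2 1 0 4 6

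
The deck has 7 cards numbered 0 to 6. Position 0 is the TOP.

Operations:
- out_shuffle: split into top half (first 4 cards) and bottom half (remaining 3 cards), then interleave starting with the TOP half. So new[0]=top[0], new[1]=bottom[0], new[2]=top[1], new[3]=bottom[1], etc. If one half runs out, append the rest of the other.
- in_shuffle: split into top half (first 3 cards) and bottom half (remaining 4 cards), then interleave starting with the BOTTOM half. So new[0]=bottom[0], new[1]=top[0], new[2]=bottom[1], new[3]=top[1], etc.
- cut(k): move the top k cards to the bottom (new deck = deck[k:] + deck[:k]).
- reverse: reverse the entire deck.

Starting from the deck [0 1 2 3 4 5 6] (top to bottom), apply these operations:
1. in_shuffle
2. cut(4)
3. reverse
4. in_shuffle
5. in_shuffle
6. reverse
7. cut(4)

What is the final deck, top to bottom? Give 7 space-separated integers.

After op 1 (in_shuffle): [3 0 4 1 5 2 6]
After op 2 (cut(4)): [5 2 6 3 0 4 1]
After op 3 (reverse): [1 4 0 3 6 2 5]
After op 4 (in_shuffle): [3 1 6 4 2 0 5]
After op 5 (in_shuffle): [4 3 2 1 0 6 5]
After op 6 (reverse): [5 6 0 1 2 3 4]
After op 7 (cut(4)): [2 3 4 5 6 0 1]

Answer: 2 3 4 5 6 0 1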